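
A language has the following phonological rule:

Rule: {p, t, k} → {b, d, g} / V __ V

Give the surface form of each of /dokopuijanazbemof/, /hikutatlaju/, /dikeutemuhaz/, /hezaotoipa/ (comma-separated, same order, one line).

/dokopuijanazbemof/: /k/ is a voiceless stop between vowels /o/ and /o/, so it voices to [g]. /p/ is a voiceless stop between vowels /o/ and /u/, so it voices to [b]. → [dogobuijanazbemof].
/hikutatlaju/: /k/ is a voiceless stop between vowels /i/ and /u/, so it voices to [g]. /t/ is a voiceless stop between vowels /u/ and /a/, so it voices to [d]. → [higudatlaju].
/dikeutemuhaz/: /k/ is a voiceless stop between vowels /i/ and /e/, so it voices to [g]. /t/ is a voiceless stop between vowels /u/ and /e/, so it voices to [d]. → [digeudemuhaz].
/hezaotoipa/: /t/ is a voiceless stop between vowels /o/ and /o/, so it voices to [d]. /p/ is a voiceless stop between vowels /i/ and /a/, so it voices to [b]. → [hezaodoiba].

dogobuijanazbemof, higudatlaju, digeudemuhaz, hezaodoiba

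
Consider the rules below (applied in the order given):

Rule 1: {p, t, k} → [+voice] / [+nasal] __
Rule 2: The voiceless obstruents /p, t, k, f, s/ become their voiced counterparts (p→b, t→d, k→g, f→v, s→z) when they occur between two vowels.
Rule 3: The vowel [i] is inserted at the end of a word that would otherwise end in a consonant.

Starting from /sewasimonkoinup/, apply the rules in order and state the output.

Rule 1 (post-nasal voicing): /k/ is a voiceless stop immediately after the nasal /n/, so it voices to [g]. /sewasimonkoinup/ → sewasimongoinup.
Rule 2 (intervocalic voicing): /s/ is a voiceless obstruent between vowels /a/ and /i/, so it voices to [z]. /sewasimongoinup/ → sewazimongoinup.
Rule 3 (final i-epenthesis): the form ends in the consonant /p/, so [i] is inserted word-finally. /sewazimongoinup/ → sewazimongoinupi.

sewazimongoinupi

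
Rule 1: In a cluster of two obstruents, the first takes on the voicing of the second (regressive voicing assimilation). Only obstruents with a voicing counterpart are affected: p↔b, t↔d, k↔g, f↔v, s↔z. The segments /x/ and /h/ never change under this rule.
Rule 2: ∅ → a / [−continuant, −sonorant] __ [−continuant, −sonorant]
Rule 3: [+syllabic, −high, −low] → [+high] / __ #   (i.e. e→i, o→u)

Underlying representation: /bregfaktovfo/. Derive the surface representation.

Rule 1 (regressive voicing assimilation): /g/ precedes the voiceless obstruent /f/, so it devoices to [k] by assimilation. /v/ precedes the voiceless obstruent /f/, so it devoices to [f] by assimilation. /bregfaktovfo/ → brekfaktoffo.
Rule 2 (stop-cluster a-epenthesis): /k/ and /t/ form a stop–stop cluster, so [a] is inserted between them. /brekfaktoffo/ → brekfakatoffo.
Rule 3 (final vowel raising): /o/ is a mid vowel in word-final position, so it raises to [u]. /brekfakatoffo/ → brekfakatoffu.

brekfakatoffu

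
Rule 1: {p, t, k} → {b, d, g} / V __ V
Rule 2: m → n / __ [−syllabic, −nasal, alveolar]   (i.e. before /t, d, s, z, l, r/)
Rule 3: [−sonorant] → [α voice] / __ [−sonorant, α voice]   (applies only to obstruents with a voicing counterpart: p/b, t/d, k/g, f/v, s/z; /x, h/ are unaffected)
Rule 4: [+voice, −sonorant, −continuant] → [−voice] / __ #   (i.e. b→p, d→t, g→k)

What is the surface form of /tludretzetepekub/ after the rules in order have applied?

Rule 1 (intervocalic voicing): /t/ is a voiceless stop between vowels /e/ and /e/, so it voices to [d]. /p/ is a voiceless stop between vowels /e/ and /e/, so it voices to [b]. /k/ is a voiceless stop between vowels /e/ and /u/, so it voices to [g]. /tludretzetepekub/ → tludretzedebegub.
Rule 2 (nasal place assimilation): no segment meets the environment; /tludretzedebegub/ is unchanged.
Rule 3 (regressive voicing assimilation): /t/ precedes the voiced obstruent /z/, so it voices to [d] by assimilation. /tludretzedebegub/ → tludredzedebegub.
Rule 4 (final devoicing): /b/ is a voiced stop in word-final position, so it devoices to [p]. /tludredzedebegub/ → tludredzedebegup.

tludredzedebegup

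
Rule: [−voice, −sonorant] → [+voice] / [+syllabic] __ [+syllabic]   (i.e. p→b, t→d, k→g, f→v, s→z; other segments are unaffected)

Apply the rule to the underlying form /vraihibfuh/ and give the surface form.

No segment of /vraihibfuh/ meets the structural description of the rule, so the form surfaces unchanged.

vraihibfuh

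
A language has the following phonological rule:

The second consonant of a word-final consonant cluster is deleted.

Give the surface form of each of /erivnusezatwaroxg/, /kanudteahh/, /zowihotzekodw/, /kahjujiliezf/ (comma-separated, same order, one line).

erivnusezatwarox, kanudteah, zowihotzekod, kahjujiliez

/erivnusezatwaroxg/: /g/ is the second consonant of a word-final cluster /xg/, so it deletes. → [erivnusezatwarox].
/kanudteahh/: /h/ is the second consonant of a word-final cluster /hh/, so it deletes. → [kanudteah].
/zowihotzekodw/: /w/ is the second consonant of a word-final cluster /dw/, so it deletes. → [zowihotzekod].
/kahjujiliezf/: /f/ is the second consonant of a word-final cluster /zf/, so it deletes. → [kahjujiliez].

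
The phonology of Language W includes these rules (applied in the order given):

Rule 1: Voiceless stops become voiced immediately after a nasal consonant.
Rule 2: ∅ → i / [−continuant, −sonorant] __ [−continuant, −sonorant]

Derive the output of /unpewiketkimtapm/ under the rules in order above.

unbewiketikimdapm

Rule 1 (post-nasal voicing): /p/ is a voiceless stop immediately after the nasal /n/, so it voices to [b]. /t/ is a voiceless stop immediately after the nasal /m/, so it voices to [d]. /unpewiketkimtapm/ → unbewiketkimdapm.
Rule 2 (stop-cluster i-epenthesis): /t/ and /k/ form a stop–stop cluster, so [i] is inserted between them. /unbewiketkimdapm/ → unbewiketikimdapm.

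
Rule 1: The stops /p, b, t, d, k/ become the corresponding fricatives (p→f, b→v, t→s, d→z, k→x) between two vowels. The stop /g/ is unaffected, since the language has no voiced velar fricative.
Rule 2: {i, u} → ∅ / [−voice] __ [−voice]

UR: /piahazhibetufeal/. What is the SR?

Rule 1 (intervocalic spirantization): /b/ is a stop between vowels /i/ and /e/, so it spirantizes to the fricative [v]. /t/ is a stop between vowels /e/ and /u/, so it spirantizes to the fricative [s]. /piahazhibetufeal/ → piahazhivesufeal.
Rule 2 (high vowel syncope): /u/ is a high vowel flanked by voiceless consonants /s/ and /f/, so it deletes. /piahazhivesufeal/ → piahazhivesfeal.

piahazhivesfeal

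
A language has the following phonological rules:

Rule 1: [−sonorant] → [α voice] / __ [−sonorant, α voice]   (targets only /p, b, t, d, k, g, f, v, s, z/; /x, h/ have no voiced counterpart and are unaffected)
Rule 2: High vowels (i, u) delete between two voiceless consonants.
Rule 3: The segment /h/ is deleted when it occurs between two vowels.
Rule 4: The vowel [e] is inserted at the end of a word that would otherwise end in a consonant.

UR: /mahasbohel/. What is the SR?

Rule 1 (regressive voicing assimilation): /s/ precedes the voiced obstruent /b/, so it voices to [z] by assimilation. /mahasbohel/ → mahazbohel.
Rule 2 (high vowel syncope): no segment meets the environment; /mahazbohel/ is unchanged.
Rule 3 (intervocalic h-deletion): /h/ occurs between vowels /a/ and /a/, so it deletes. /h/ occurs between vowels /o/ and /e/, so it deletes. /mahazbohel/ → maazboel.
Rule 4 (final e-epenthesis): the form ends in the consonant /l/, so [e] is inserted word-finally. /maazboel/ → maazboele.

maazboele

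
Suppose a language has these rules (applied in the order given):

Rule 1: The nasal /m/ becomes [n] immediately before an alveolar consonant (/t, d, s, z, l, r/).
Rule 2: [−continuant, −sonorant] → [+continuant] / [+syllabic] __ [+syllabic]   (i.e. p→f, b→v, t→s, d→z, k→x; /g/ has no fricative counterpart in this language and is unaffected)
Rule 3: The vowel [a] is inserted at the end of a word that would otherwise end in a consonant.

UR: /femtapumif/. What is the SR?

Rule 1 (nasal place assimilation): /m/ precedes the alveolar consonant /t/, so it assimilates in place to [n]. /femtapumif/ → fentapumif.
Rule 2 (intervocalic spirantization): /p/ is a stop between vowels /a/ and /u/, so it spirantizes to the fricative [f]. /fentapumif/ → fentafumif.
Rule 3 (final a-epenthesis): the form ends in the consonant /f/, so [a] is inserted word-finally. /fentafumif/ → fentafumifa.

fentafumifa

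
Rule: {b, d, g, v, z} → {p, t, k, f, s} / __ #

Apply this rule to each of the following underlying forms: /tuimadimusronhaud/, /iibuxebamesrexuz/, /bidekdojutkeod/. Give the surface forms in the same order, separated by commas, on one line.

/tuimadimusronhaud/: /d/ is a voiced obstruent in word-final position, so it devoices to [t]. → [tuimadimusronhaut].
/iibuxebamesrexuz/: /z/ is a voiced obstruent in word-final position, so it devoices to [s]. → [iibuxebamesrexus].
/bidekdojutkeod/: /d/ is a voiced obstruent in word-final position, so it devoices to [t]. → [bidekdojutkeot].

tuimadimusronhaut, iibuxebamesrexus, bidekdojutkeot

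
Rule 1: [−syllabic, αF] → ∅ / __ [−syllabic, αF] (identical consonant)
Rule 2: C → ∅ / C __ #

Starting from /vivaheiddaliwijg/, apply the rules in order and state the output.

Rule 1 (degemination): /dd/ is a geminate; the first /d/ deletes. /vivaheiddaliwijg/ → vivaheidaliwijg.
Rule 2 (final cluster simplification): /g/ is the second consonant of a word-final cluster /jg/, so it deletes. /vivaheidaliwijg/ → vivaheidaliwij.

vivaheidaliwij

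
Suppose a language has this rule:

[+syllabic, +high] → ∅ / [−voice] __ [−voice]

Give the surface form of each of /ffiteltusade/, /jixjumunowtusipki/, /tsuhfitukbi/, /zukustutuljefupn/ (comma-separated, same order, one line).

/ffiteltusade/: /i/ is a high vowel flanked by voiceless consonants /f/ and /t/, so it deletes. /u/ is a high vowel flanked by voiceless consonants /t/ and /s/, so it deletes. → [ffteltsade].
/jixjumunowtusipki/: /u/ is a high vowel flanked by voiceless consonants /t/ and /s/, so it deletes. /i/ is a high vowel flanked by voiceless consonants /s/ and /p/, so it deletes. → [jixjumunowtspki].
/tsuhfitukbi/: /u/ is a high vowel flanked by voiceless consonants /s/ and /h/, so it deletes. /i/ is a high vowel flanked by voiceless consonants /f/ and /t/, so it deletes. /u/ is a high vowel flanked by voiceless consonants /t/ and /k/, so it deletes. → [tshftkbi].
/zukustutuljefupn/: /u/ is a high vowel flanked by voiceless consonants /k/ and /s/, so it deletes. /u/ is a high vowel flanked by voiceless consonants /t/ and /t/, so it deletes. /u/ is a high vowel flanked by voiceless consonants /f/ and /p/, so it deletes. → [zuksttuljefpn].

ffteltsade, jixjumunowtspki, tshftkbi, zuksttuljefpn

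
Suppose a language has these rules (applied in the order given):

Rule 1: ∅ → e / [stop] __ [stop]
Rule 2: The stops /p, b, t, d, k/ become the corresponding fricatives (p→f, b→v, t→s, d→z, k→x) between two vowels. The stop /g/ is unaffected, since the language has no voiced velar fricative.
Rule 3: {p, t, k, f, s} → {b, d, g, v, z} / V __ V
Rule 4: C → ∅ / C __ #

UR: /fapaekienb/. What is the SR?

Rule 1 (stop-cluster e-epenthesis): no segment meets the environment; /fapaekienb/ is unchanged.
Rule 2 (intervocalic spirantization): /p/ is a stop between vowels /a/ and /a/, so it spirantizes to the fricative [f]. /k/ is a stop between vowels /e/ and /i/, so it spirantizes to the fricative [x]. /fapaekienb/ → fafaexienb.
Rule 3 (intervocalic voicing): /f/ is a voiceless obstruent between vowels /a/ and /a/, so it voices to [v]. /fafaexienb/ → favaexienb.
Rule 4 (final cluster simplification): /b/ is the second consonant of a word-final cluster /nb/, so it deletes. /favaexienb/ → favaexien.

favaexien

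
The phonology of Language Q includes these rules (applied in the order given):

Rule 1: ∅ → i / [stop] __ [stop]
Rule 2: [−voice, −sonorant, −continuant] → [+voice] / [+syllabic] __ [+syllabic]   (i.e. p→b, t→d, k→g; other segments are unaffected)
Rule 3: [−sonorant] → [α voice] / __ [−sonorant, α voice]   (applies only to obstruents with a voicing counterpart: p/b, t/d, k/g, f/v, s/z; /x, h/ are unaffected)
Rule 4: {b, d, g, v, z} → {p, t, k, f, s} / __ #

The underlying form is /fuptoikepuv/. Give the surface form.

Rule 1 (stop-cluster i-epenthesis): /p/ and /t/ form a stop–stop cluster, so [i] is inserted between them. /fuptoikepuv/ → fupitoikepuv.
Rule 2 (intervocalic voicing): /p/ is a voiceless stop between vowels /u/ and /i/, so it voices to [b]. /t/ is a voiceless stop between vowels /i/ and /o/, so it voices to [d]. /k/ is a voiceless stop between vowels /i/ and /e/, so it voices to [g]. /p/ is a voiceless stop between vowels /e/ and /u/, so it voices to [b]. /fupitoikepuv/ → fubidoigebuv.
Rule 3 (regressive voicing assimilation): no segment meets the environment; /fubidoigebuv/ is unchanged.
Rule 4 (final devoicing): /v/ is a voiced obstruent in word-final position, so it devoices to [f]. /fubidoigebuv/ → fubidoigebuf.

fubidoigebuf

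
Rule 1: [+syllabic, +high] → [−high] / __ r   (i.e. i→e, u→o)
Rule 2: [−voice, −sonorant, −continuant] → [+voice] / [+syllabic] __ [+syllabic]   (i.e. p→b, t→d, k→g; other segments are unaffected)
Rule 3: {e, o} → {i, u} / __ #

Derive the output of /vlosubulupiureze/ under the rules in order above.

Rule 1 (pre-rhotic lowering): /u/ is a high vowel immediately before /r/, so it lowers to [o]. /vlosubulupiureze/ → vlosubulupioreze.
Rule 2 (intervocalic voicing): /p/ is a voiceless stop between vowels /u/ and /i/, so it voices to [b]. /vlosubulupioreze/ → vlosubulubioreze.
Rule 3 (final vowel raising): /e/ is a mid vowel in word-final position, so it raises to [i]. /vlosubulubioreze/ → vlosubulubiorezi.

vlosubulubiorezi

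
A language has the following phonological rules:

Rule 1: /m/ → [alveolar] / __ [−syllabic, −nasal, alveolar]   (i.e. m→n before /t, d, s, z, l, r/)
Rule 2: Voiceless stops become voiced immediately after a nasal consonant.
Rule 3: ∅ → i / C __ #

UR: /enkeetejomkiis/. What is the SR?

engeetejomgiisi

Rule 1 (nasal place assimilation): no segment meets the environment; /enkeetejomkiis/ is unchanged.
Rule 2 (post-nasal voicing): /k/ is a voiceless stop immediately after the nasal /n/, so it voices to [g]. /k/ is a voiceless stop immediately after the nasal /m/, so it voices to [g]. /enkeetejomkiis/ → engeetejomgiis.
Rule 3 (final i-epenthesis): the form ends in the consonant /s/, so [i] is inserted word-finally. /engeetejomgiis/ → engeetejomgiisi.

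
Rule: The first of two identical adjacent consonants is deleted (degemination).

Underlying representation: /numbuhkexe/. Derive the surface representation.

numbuhkexe

No segment of /numbuhkexe/ meets the structural description of the rule, so the form surfaces unchanged.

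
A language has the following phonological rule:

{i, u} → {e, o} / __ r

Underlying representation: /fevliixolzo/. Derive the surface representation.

No segment of /fevliixolzo/ meets the structural description of the rule, so the form surfaces unchanged.

fevliixolzo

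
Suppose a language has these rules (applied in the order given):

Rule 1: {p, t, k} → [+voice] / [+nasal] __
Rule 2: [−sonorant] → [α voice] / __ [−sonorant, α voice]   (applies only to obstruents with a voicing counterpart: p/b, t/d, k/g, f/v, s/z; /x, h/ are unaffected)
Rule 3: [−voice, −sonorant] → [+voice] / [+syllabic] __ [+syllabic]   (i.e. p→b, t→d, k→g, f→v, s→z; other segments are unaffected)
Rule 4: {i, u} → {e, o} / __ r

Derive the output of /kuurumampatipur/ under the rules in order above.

kuorumambadibor

Rule 1 (post-nasal voicing): /p/ is a voiceless stop immediately after the nasal /m/, so it voices to [b]. /kuurumampatipur/ → kuurumambatipur.
Rule 2 (regressive voicing assimilation): no segment meets the environment; /kuurumambatipur/ is unchanged.
Rule 3 (intervocalic voicing): /t/ is a voiceless obstruent between vowels /a/ and /i/, so it voices to [d]. /p/ is a voiceless obstruent between vowels /i/ and /u/, so it voices to [b]. /kuurumambatipur/ → kuurumambadibur.
Rule 4 (pre-rhotic lowering): /u/ is a high vowel immediately before /r/, so it lowers to [o]. /u/ is a high vowel immediately before /r/, so it lowers to [o]. /kuurumambadibur/ → kuorumambadibor.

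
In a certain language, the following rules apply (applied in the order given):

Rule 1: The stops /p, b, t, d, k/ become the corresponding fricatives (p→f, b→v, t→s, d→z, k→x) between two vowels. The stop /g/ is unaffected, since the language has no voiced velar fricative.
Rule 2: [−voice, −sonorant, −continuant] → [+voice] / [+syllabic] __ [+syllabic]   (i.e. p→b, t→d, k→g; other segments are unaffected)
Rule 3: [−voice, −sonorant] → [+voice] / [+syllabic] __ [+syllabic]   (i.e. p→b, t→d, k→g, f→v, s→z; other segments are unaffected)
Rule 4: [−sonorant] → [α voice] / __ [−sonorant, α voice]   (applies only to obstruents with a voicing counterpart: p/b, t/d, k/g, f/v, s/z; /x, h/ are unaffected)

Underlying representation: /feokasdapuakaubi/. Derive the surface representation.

Rule 1 (intervocalic spirantization): /k/ is a stop between vowels /o/ and /a/, so it spirantizes to the fricative [x]. /p/ is a stop between vowels /a/ and /u/, so it spirantizes to the fricative [f]. /k/ is a stop between vowels /a/ and /a/, so it spirantizes to the fricative [x]. /b/ is a stop between vowels /u/ and /i/, so it spirantizes to the fricative [v]. /feokasdapuakaubi/ → feoxasdafuaxauvi.
Rule 2 (intervocalic voicing): no segment meets the environment; /feoxasdafuaxauvi/ is unchanged.
Rule 3 (intervocalic voicing): /f/ is a voiceless obstruent between vowels /a/ and /u/, so it voices to [v]. /feoxasdafuaxauvi/ → feoxasdavuaxauvi.
Rule 4 (regressive voicing assimilation): /s/ precedes the voiced obstruent /d/, so it voices to [z] by assimilation. /feoxasdavuaxauvi/ → feoxazdavuaxauvi.

feoxazdavuaxauvi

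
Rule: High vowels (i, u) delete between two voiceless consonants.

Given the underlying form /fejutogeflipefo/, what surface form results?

No segment of /fejutogeflipefo/ meets the structural description of the rule, so the form surfaces unchanged.

fejutogeflipefo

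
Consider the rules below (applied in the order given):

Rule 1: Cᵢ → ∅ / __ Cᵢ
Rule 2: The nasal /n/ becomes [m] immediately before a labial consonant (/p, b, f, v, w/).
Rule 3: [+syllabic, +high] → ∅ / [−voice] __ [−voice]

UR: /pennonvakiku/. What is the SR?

penomvakku

Rule 1 (degemination): /nn/ is a geminate; the first /n/ deletes. /pennonvakiku/ → penonvakiku.
Rule 2 (nasal place assimilation): /n/ precedes the labial consonant /v/, so it assimilates in place to [m]. /penonvakiku/ → penomvakiku.
Rule 3 (high vowel syncope): /i/ is a high vowel flanked by voiceless consonants /k/ and /k/, so it deletes. /penomvakiku/ → penomvakku.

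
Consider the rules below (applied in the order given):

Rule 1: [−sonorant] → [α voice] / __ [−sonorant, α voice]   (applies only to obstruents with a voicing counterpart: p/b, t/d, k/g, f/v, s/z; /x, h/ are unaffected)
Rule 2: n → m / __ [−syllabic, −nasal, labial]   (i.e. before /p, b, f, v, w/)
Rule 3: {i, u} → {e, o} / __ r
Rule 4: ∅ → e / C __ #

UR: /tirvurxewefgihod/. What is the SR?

tervorxewevgihode

Rule 1 (regressive voicing assimilation): /f/ precedes the voiced obstruent /g/, so it voices to [v] by assimilation. /tirvurxewefgihod/ → tirvurxewevgihod.
Rule 2 (nasal place assimilation): no segment meets the environment; /tirvurxewevgihod/ is unchanged.
Rule 3 (pre-rhotic lowering): /i/ is a high vowel immediately before /r/, so it lowers to [e]. /u/ is a high vowel immediately before /r/, so it lowers to [o]. /tirvurxewevgihod/ → tervorxewevgihod.
Rule 4 (final e-epenthesis): the form ends in the consonant /d/, so [e] is inserted word-finally. /tervorxewevgihod/ → tervorxewevgihode.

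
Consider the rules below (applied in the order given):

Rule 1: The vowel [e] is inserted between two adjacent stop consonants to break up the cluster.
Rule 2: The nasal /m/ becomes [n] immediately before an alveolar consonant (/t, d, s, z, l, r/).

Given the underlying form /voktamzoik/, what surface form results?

voketanzoik

Rule 1 (stop-cluster e-epenthesis): /k/ and /t/ form a stop–stop cluster, so [e] is inserted between them. /voktamzoik/ → voketamzoik.
Rule 2 (nasal place assimilation): /m/ precedes the alveolar consonant /z/, so it assimilates in place to [n]. /voketamzoik/ → voketanzoik.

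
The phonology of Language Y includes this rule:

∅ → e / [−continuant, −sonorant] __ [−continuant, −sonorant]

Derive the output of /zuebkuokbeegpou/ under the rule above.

/b/ and /k/ form a stop–stop cluster, so [e] is inserted between them.
/k/ and /b/ form a stop–stop cluster, so [e] is inserted between them.
/g/ and /p/ form a stop–stop cluster, so [e] is inserted between them.
Surface form: [zuebekuokebeegepou].

zuebekuokebeegepou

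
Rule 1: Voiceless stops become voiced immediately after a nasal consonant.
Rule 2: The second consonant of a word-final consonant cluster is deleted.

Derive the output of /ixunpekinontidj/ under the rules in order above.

ixunbekinondid

Rule 1 (post-nasal voicing): /p/ is a voiceless stop immediately after the nasal /n/, so it voices to [b]. /t/ is a voiceless stop immediately after the nasal /n/, so it voices to [d]. /ixunpekinontidj/ → ixunbekinondidj.
Rule 2 (final cluster simplification): /j/ is the second consonant of a word-final cluster /dj/, so it deletes. /ixunbekinondidj/ → ixunbekinondid.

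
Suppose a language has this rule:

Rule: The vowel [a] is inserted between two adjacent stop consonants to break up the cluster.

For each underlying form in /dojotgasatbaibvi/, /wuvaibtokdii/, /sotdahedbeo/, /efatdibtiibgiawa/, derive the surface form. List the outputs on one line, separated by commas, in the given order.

dojotagasatabaibvi, wuvaibatokadii, sotadahedabeo, efatadibatiibagiawa

/dojotgasatbaibvi/: /t/ and /g/ form a stop–stop cluster, so [a] is inserted between them. /t/ and /b/ form a stop–stop cluster, so [a] is inserted between them. → [dojotagasatabaibvi].
/wuvaibtokdii/: /b/ and /t/ form a stop–stop cluster, so [a] is inserted between them. /k/ and /d/ form a stop–stop cluster, so [a] is inserted between them. → [wuvaibatokadii].
/sotdahedbeo/: /t/ and /d/ form a stop–stop cluster, so [a] is inserted between them. /d/ and /b/ form a stop–stop cluster, so [a] is inserted between them. → [sotadahedabeo].
/efatdibtiibgiawa/: /t/ and /d/ form a stop–stop cluster, so [a] is inserted between them. /b/ and /t/ form a stop–stop cluster, so [a] is inserted between them. /b/ and /g/ form a stop–stop cluster, so [a] is inserted between them. → [efatadibatiibagiawa].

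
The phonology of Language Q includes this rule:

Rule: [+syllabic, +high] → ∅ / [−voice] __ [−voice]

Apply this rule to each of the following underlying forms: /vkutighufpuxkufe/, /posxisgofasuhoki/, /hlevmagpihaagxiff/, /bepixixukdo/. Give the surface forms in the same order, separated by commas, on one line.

vktighfpxkfe, posxsgofashoki, hlevmagphaagxff, bepxxkdo

/vkutighufpuxkufe/: /u/ is a high vowel flanked by voiceless consonants /k/ and /t/, so it deletes. /u/ is a high vowel flanked by voiceless consonants /h/ and /f/, so it deletes. /u/ is a high vowel flanked by voiceless consonants /p/ and /x/, so it deletes. /u/ is a high vowel flanked by voiceless consonants /k/ and /f/, so it deletes. → [vktighfpxkfe].
/posxisgofasuhoki/: /i/ is a high vowel flanked by voiceless consonants /x/ and /s/, so it deletes. /u/ is a high vowel flanked by voiceless consonants /s/ and /h/, so it deletes. → [posxsgofashoki].
/hlevmagpihaagxiff/: /i/ is a high vowel flanked by voiceless consonants /p/ and /h/, so it deletes. /i/ is a high vowel flanked by voiceless consonants /x/ and /f/, so it deletes. → [hlevmagphaagxff].
/bepixixukdo/: /i/ is a high vowel flanked by voiceless consonants /p/ and /x/, so it deletes. /i/ is a high vowel flanked by voiceless consonants /x/ and /x/, so it deletes. /u/ is a high vowel flanked by voiceless consonants /x/ and /k/, so it deletes. → [bepxxkdo].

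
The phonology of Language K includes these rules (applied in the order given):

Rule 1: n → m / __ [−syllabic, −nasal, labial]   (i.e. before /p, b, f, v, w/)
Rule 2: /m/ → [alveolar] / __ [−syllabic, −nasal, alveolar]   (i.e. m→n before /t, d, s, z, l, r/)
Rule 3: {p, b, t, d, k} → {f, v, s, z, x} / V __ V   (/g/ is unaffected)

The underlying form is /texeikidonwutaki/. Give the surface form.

texeixizomwusaxi

Rule 1 (nasal place assimilation): /n/ precedes the labial consonant /w/, so it assimilates in place to [m]. /texeikidonwutaki/ → texeikidomwutaki.
Rule 2 (nasal place assimilation): no segment meets the environment; /texeikidomwutaki/ is unchanged.
Rule 3 (intervocalic spirantization): /k/ is a stop between vowels /i/ and /i/, so it spirantizes to the fricative [x]. /d/ is a stop between vowels /i/ and /o/, so it spirantizes to the fricative [z]. /t/ is a stop between vowels /u/ and /a/, so it spirantizes to the fricative [s]. /k/ is a stop between vowels /a/ and /i/, so it spirantizes to the fricative [x]. /texeikidomwutaki/ → texeixizomwusaxi.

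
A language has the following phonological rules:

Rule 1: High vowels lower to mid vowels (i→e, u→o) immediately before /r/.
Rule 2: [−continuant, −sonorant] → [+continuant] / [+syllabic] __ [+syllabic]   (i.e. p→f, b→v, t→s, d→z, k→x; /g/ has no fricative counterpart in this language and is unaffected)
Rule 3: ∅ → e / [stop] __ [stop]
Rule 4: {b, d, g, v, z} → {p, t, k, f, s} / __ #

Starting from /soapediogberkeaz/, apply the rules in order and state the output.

soafeziogeberkeas

Rule 1 (pre-rhotic lowering): no segment meets the environment; /soapediogberkeaz/ is unchanged.
Rule 2 (intervocalic spirantization): /p/ is a stop between vowels /a/ and /e/, so it spirantizes to the fricative [f]. /d/ is a stop between vowels /e/ and /i/, so it spirantizes to the fricative [z]. /soapediogberkeaz/ → soafeziogberkeaz.
Rule 3 (stop-cluster e-epenthesis): /g/ and /b/ form a stop–stop cluster, so [e] is inserted between them. /soafeziogberkeaz/ → soafeziogeberkeaz.
Rule 4 (final devoicing): /z/ is a voiced obstruent in word-final position, so it devoices to [s]. /soafeziogeberkeaz/ → soafeziogeberkeas.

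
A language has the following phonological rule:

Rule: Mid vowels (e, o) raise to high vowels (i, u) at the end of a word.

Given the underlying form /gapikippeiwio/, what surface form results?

/o/ is a mid vowel in word-final position, so it raises to [u].
The other instance of /e/ does not occur in the required environment and remains unchanged.
Surface form: [gapikippeiwiu].

gapikippeiwiu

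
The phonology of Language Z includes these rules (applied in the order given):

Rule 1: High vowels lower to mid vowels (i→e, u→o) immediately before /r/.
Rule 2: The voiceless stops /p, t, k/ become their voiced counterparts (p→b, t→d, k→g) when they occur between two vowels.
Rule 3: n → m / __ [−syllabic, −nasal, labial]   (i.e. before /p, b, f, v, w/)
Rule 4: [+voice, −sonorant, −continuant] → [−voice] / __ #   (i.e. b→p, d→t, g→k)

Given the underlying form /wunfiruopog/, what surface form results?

Rule 1 (pre-rhotic lowering): /i/ is a high vowel immediately before /r/, so it lowers to [e]. /wunfiruopog/ → wunferuopog.
Rule 2 (intervocalic voicing): /p/ is a voiceless stop between vowels /o/ and /o/, so it voices to [b]. /wunferuopog/ → wunferuobog.
Rule 3 (nasal place assimilation): /n/ precedes the labial consonant /f/, so it assimilates in place to [m]. /wunferuobog/ → wumferuobog.
Rule 4 (final devoicing): /g/ is a voiced stop in word-final position, so it devoices to [k]. /wumferuobog/ → wumferuobok.

wumferuobok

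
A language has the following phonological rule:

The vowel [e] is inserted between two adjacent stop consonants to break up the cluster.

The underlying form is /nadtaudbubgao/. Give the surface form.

/d/ and /t/ form a stop–stop cluster, so [e] is inserted between them.
/d/ and /b/ form a stop–stop cluster, so [e] is inserted between them.
/b/ and /g/ form a stop–stop cluster, so [e] is inserted between them.
Surface form: [nadetaudebubegao].

nadetaudebubegao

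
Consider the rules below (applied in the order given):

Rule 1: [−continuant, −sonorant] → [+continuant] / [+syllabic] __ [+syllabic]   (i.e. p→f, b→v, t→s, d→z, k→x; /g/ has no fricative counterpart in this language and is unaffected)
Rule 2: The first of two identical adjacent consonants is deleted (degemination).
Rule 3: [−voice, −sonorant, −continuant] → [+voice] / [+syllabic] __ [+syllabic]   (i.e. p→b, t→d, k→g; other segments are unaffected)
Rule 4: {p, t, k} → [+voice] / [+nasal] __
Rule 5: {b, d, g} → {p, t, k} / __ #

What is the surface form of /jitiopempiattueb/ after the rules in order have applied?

Rule 1 (intervocalic spirantization): /t/ is a stop between vowels /i/ and /i/, so it spirantizes to the fricative [s]. /p/ is a stop between vowels /o/ and /e/, so it spirantizes to the fricative [f]. /jitiopempiattueb/ → jisiofempiattueb.
Rule 2 (degemination): /tt/ is a geminate; the first /t/ deletes. /jisiofempiattueb/ → jisiofempiatueb.
Rule 3 (intervocalic voicing): /t/ is a voiceless stop between vowels /a/ and /u/, so it voices to [d]. /jisiofempiatueb/ → jisiofempiadueb.
Rule 4 (post-nasal voicing): /p/ is a voiceless stop immediately after the nasal /m/, so it voices to [b]. /jisiofempiadueb/ → jisiofembiadueb.
Rule 5 (final devoicing): /b/ is a voiced stop in word-final position, so it devoices to [p]. /jisiofembiadueb/ → jisiofembiaduep.

jisiofembiaduep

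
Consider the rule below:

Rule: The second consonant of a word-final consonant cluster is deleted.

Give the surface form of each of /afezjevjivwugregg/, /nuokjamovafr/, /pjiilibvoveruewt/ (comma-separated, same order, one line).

/afezjevjivwugregg/: /g/ is the second consonant of a word-final cluster /gg/, so it deletes. → [afezjevjivwugreg].
/nuokjamovafr/: /r/ is the second consonant of a word-final cluster /fr/, so it deletes. → [nuokjamovaf].
/pjiilibvoveruewt/: /t/ is the second consonant of a word-final cluster /wt/, so it deletes. → [pjiilibvoveruew].

afezjevjivwugreg, nuokjamovaf, pjiilibvoveruew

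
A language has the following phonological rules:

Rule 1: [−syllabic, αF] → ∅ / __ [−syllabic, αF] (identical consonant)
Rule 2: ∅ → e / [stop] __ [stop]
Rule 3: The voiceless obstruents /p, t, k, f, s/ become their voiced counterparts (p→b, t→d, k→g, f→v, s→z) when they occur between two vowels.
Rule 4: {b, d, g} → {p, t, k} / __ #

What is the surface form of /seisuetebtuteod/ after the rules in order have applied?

Rule 1 (degemination): no segment meets the environment; /seisuetebtuteod/ is unchanged.
Rule 2 (stop-cluster e-epenthesis): /b/ and /t/ form a stop–stop cluster, so [e] is inserted between them. /seisuetebtuteod/ → seisuetebetuteod.
Rule 3 (intervocalic voicing): /s/ is a voiceless obstruent between vowels /i/ and /u/, so it voices to [z]. /t/ is a voiceless obstruent between vowels /e/ and /e/, so it voices to [d]. /t/ is a voiceless obstruent between vowels /e/ and /u/, so it voices to [d]. /t/ is a voiceless obstruent between vowels /u/ and /e/, so it voices to [d]. /seisuetebetuteod/ → seizuedebedudeod.
Rule 4 (final devoicing): /d/ is a voiced stop in word-final position, so it devoices to [t]. /seizuedebedudeod/ → seizuedebedudeot.

seizuedebedudeot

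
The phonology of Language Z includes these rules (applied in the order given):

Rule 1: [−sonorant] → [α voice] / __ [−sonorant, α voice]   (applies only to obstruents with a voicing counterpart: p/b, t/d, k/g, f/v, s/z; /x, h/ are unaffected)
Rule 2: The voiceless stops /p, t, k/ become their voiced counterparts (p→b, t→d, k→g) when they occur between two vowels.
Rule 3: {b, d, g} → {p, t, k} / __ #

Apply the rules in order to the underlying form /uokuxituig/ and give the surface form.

uoguxiduik

Rule 1 (regressive voicing assimilation): no segment meets the environment; /uokuxituig/ is unchanged.
Rule 2 (intervocalic voicing): /k/ is a voiceless stop between vowels /o/ and /u/, so it voices to [g]. /t/ is a voiceless stop between vowels /i/ and /u/, so it voices to [d]. /uokuxituig/ → uoguxiduig.
Rule 3 (final devoicing): /g/ is a voiced stop in word-final position, so it devoices to [k]. /uoguxiduig/ → uoguxiduik.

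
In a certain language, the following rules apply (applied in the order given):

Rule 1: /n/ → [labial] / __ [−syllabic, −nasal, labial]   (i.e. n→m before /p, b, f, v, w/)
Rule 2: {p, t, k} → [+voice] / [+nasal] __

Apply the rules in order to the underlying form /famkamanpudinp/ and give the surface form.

Rule 1 (nasal place assimilation): /n/ precedes the labial consonant /p/, so it assimilates in place to [m]. /n/ precedes the labial consonant /p/, so it assimilates in place to [m]. /famkamanpudinp/ → famkamampudimp.
Rule 2 (post-nasal voicing): /k/ is a voiceless stop immediately after the nasal /m/, so it voices to [g]. /p/ is a voiceless stop immediately after the nasal /m/, so it voices to [b]. /p/ is a voiceless stop immediately after the nasal /m/, so it voices to [b]. /famkamampudimp/ → famgamambudimb.

famgamambudimb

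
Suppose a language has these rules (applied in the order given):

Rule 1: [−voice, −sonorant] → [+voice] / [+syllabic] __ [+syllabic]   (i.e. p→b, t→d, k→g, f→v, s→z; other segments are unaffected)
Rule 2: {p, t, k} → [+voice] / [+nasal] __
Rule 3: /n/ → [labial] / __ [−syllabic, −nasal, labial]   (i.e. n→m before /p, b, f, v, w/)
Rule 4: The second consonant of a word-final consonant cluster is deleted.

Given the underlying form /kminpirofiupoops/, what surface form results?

Rule 1 (intervocalic voicing): /f/ is a voiceless obstruent between vowels /o/ and /i/, so it voices to [v]. /p/ is a voiceless obstruent between vowels /u/ and /o/, so it voices to [b]. /kminpirofiupoops/ → kminpiroviuboops.
Rule 2 (post-nasal voicing): /p/ is a voiceless stop immediately after the nasal /n/, so it voices to [b]. /kminpiroviuboops/ → kminbiroviuboops.
Rule 3 (nasal place assimilation): /n/ precedes the labial consonant /b/, so it assimilates in place to [m]. /kminbiroviuboops/ → kmimbiroviuboops.
Rule 4 (final cluster simplification): /s/ is the second consonant of a word-final cluster /ps/, so it deletes. /kmimbiroviuboops/ → kmimbiroviuboop.

kmimbiroviuboop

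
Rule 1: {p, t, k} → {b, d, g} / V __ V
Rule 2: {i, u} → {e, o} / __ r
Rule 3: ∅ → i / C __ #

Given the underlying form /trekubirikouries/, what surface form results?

Rule 1 (intervocalic voicing): /k/ is a voiceless stop between vowels /e/ and /u/, so it voices to [g]. /k/ is a voiceless stop between vowels /i/ and /o/, so it voices to [g]. /trekubirikouries/ → tregubirigouries.
Rule 2 (pre-rhotic lowering): /i/ is a high vowel immediately before /r/, so it lowers to [e]. /u/ is a high vowel immediately before /r/, so it lowers to [o]. /tregubirigouries/ → treguberigoories.
Rule 3 (final i-epenthesis): the form ends in the consonant /s/, so [i] is inserted word-finally. /treguberigoories/ → treguberigooriesi.

treguberigooriesi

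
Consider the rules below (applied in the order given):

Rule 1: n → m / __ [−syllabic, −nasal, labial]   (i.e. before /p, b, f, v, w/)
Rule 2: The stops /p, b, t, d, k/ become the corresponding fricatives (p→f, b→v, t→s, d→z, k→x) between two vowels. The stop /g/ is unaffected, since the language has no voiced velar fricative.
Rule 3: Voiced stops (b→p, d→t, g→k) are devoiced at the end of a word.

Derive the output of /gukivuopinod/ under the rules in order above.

Rule 1 (nasal place assimilation): no segment meets the environment; /gukivuopinod/ is unchanged.
Rule 2 (intervocalic spirantization): /k/ is a stop between vowels /u/ and /i/, so it spirantizes to the fricative [x]. /p/ is a stop between vowels /o/ and /i/, so it spirantizes to the fricative [f]. /gukivuopinod/ → guxivuofinod.
Rule 3 (final devoicing): /d/ is a voiced stop in word-final position, so it devoices to [t]. /guxivuofinod/ → guxivuofinot.

guxivuofinot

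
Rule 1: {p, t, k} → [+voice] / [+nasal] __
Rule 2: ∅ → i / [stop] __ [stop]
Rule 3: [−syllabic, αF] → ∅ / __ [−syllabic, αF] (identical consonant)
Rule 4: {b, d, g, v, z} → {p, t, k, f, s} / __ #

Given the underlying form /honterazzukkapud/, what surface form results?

honderazukikaput

Rule 1 (post-nasal voicing): /t/ is a voiceless stop immediately after the nasal /n/, so it voices to [d]. /honterazzukkapud/ → honderazzukkapud.
Rule 2 (stop-cluster i-epenthesis): /k/ and /k/ form a stop–stop cluster, so [i] is inserted between them. /honderazzukkapud/ → honderazzukikapud.
Rule 3 (degemination): /zz/ is a geminate; the first /z/ deletes. /honderazzukikapud/ → honderazukikapud.
Rule 4 (final devoicing): /d/ is a voiced obstruent in word-final position, so it devoices to [t]. /honderazukikapud/ → honderazukikaput.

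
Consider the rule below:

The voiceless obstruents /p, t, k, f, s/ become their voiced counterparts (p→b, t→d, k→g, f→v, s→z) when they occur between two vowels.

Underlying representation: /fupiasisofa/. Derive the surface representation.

fubiazizova

/p/ is a voiceless obstruent between vowels /u/ and /i/, so it voices to [b].
/s/ is a voiceless obstruent between vowels /a/ and /i/, so it voices to [z].
/s/ is a voiceless obstruent between vowels /i/ and /o/, so it voices to [z].
/f/ is a voiceless obstruent between vowels /o/ and /a/, so it voices to [v].
The other instance of /f/ does not occur in the required environment and remains unchanged.
Surface form: [fubiazizova].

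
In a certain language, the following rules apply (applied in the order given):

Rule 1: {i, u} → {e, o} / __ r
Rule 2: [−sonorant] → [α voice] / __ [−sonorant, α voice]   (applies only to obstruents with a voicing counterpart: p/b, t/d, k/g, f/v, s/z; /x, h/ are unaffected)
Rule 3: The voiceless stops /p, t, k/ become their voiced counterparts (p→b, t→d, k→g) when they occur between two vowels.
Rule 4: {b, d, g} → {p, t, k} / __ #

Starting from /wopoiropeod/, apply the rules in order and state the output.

Rule 1 (pre-rhotic lowering): /i/ is a high vowel immediately before /r/, so it lowers to [e]. /wopoiropeod/ → wopoeropeod.
Rule 2 (regressive voicing assimilation): no segment meets the environment; /wopoeropeod/ is unchanged.
Rule 3 (intervocalic voicing): /p/ is a voiceless stop between vowels /o/ and /o/, so it voices to [b]. /p/ is a voiceless stop between vowels /o/ and /e/, so it voices to [b]. /wopoeropeod/ → woboerobeod.
Rule 4 (final devoicing): /d/ is a voiced stop in word-final position, so it devoices to [t]. /woboerobeod/ → woboerobeot.

woboerobeot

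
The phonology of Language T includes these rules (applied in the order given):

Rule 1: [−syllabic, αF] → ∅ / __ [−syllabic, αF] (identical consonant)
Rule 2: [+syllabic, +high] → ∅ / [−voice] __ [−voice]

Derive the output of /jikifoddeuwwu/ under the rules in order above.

Rule 1 (degemination): /dd/ is a geminate; the first /d/ deletes. /ww/ is a geminate; the first /w/ deletes. /jikifoddeuwwu/ → jikifodeuwu.
Rule 2 (high vowel syncope): /i/ is a high vowel flanked by voiceless consonants /k/ and /f/, so it deletes. /jikifodeuwu/ → jikfodeuwu.

jikfodeuwu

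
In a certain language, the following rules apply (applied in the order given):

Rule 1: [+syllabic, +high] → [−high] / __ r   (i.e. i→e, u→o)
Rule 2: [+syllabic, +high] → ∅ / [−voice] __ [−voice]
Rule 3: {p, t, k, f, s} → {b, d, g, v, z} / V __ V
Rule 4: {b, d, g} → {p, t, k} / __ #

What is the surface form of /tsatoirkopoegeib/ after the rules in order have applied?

tsadoerkoboegeip

Rule 1 (pre-rhotic lowering): /i/ is a high vowel immediately before /r/, so it lowers to [e]. /tsatoirkopoegeib/ → tsatoerkopoegeib.
Rule 2 (high vowel syncope): no segment meets the environment; /tsatoerkopoegeib/ is unchanged.
Rule 3 (intervocalic voicing): /t/ is a voiceless obstruent between vowels /a/ and /o/, so it voices to [d]. /p/ is a voiceless obstruent between vowels /o/ and /o/, so it voices to [b]. /tsatoerkopoegeib/ → tsadoerkoboegeib.
Rule 4 (final devoicing): /b/ is a voiced stop in word-final position, so it devoices to [p]. /tsadoerkoboegeib/ → tsadoerkoboegeip.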